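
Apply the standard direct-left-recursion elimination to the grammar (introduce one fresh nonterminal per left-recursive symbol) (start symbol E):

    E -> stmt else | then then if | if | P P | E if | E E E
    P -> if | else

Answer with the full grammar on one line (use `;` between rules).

E is directly left-recursive.
For E: α = {if, E E}, β = {stmt else, then then if, if, P P}. Rewrite as E → β E' and E' → α E' | ε.

E -> stmt else E' | then then if E' | if E' | P P E'; P -> if | else; E' -> if E' | E E E' | eps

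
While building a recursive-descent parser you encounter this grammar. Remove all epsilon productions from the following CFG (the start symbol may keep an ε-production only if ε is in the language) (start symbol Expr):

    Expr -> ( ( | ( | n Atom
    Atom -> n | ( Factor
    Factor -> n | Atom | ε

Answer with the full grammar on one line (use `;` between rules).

The nullable symbols are {Factor}.
ε ∉ L(G), so no ε-production is kept.
Expand every rule over subsets of its nullable positions: Atom → ( Factor gives ( Factor | (.

Expr -> ( ( | ( | n Atom; Atom -> n | ( Factor | (; Factor -> n | Atom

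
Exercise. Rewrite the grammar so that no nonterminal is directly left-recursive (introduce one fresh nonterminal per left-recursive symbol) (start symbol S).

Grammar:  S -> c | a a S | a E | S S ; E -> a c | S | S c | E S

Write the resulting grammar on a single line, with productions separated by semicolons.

S -> c S' | a a S S' | a E S'; E -> a c E' | S E' | S c E'; S' -> S S' | eps; E' -> S E' | eps

S, E are directly left-recursive.
For S: α = {S}, β = {c, a a S, a E}. Rewrite as S → β S' and S' → α S' | ε.
For E: α = {S}, β = {a c, S, S c}. Rewrite as E → β E' and E' → α E' | ε.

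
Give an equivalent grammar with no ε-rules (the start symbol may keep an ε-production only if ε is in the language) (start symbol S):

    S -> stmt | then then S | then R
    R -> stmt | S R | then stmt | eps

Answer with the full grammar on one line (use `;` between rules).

S -> stmt | then then S | then R | then; R -> stmt | S R | S | then stmt

Nullable nonterminals: {R}.
ε ∉ L(G), so no ε-production is kept.
Expand every rule over subsets of its nullable positions: S → then R gives then R | then. R → S R gives S R | S.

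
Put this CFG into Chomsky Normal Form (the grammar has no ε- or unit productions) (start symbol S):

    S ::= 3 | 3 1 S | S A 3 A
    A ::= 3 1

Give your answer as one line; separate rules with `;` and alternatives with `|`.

S ::= 3 | X1 Y1 | S Y2; A ::= X1 X2; X1 ::= 3; X2 ::= 1; Y1 ::= X2 S; Y2 ::= A Y3; Y3 ::= X1 A

Introduce a nonterminal for each terminal appearing in a rule of length ≥ 2: X1 → 3, X2 → 1.
Binarize each right-hand side of length ≥ 3 by chaining fresh nonterminals (Y1, Y2, …): affected rules were S → X1 X2 S; S → S A X1 A.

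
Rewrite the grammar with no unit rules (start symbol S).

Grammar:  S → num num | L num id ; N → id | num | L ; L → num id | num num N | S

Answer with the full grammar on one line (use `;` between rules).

S → num num | L num id; N → num id | num num N | num num | L num id | id | num; L → num id | num num N | num num | L num id

Unit pairs: L ⇒* {S}; N ⇒* {L, S}.
For every A with A ⇒* B via unit rules, add B's non-unit alternatives to A; then delete every rule of the form X → Y.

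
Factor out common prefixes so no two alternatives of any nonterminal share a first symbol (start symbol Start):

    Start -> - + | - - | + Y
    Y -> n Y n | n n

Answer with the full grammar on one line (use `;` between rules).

Start -> + Y | - Start1; Y -> n Y1; Start1 -> + | -; Y1 -> Y n | n

Start has alternatives sharing prefix '-': factor to Start → - Start1 with Start1 → + | -.
Y has alternatives sharing prefix 'n': factor to Y → n Y1 with Y1 → Y n | n.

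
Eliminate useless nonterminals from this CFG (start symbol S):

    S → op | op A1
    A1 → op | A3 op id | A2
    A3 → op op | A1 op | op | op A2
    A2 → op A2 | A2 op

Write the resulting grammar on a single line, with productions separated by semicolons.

Generating nonterminals: {A1, A3, S}.
Reachable from S after that: {A1, A3, S}.
Removed useless symbols: {A2} and every production mentioning them.

S → op | op A1; A1 → op | A3 op id; A3 → op op | A1 op | op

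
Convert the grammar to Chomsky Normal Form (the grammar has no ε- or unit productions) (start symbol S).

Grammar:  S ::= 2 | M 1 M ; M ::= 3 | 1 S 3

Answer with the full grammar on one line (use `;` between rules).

Introduce a nonterminal for each terminal appearing in a rule of length ≥ 2: X1 → 1, X2 → 3.
Binarize each right-hand side of length ≥ 3 by chaining fresh nonterminals (Y1, Y2, …): affected rules were S → M X1 M; M → X1 S X2.

S ::= 2 | M Y1; M ::= 3 | X1 Y2; X1 ::= 1; X2 ::= 3; Y1 ::= X1 M; Y2 ::= S X2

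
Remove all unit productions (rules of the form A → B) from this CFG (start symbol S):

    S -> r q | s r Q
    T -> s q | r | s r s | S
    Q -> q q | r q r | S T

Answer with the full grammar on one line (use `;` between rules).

Unit pairs: T ⇒* {S}.
Replace each nonterminal's rules with the union of the non-unit rules of every nonterminal it unit-derives.

S -> r q | s r Q; T -> r q | s r Q | s q | r | s r s; Q -> q q | r q r | S T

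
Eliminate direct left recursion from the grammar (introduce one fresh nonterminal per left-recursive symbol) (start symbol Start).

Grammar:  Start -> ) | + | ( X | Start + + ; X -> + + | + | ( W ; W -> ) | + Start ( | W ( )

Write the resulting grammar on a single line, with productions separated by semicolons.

Directly left-recursive nonterminals: Start, W.
For Start: α = {+ +}, β = {), +, ( X}. Rewrite as Start → β Start1 and Start1 → α Start1 | ε.
For W: α = {( )}, β = {), + Start (}. Rewrite as W → β W1 and W1 → α W1 | ε.

Start -> ) Start1 | + Start1 | ( X Start1; X -> + + | + | ( W; W -> ) W1 | + Start ( W1; Start1 -> + + Start1 | eps; W1 -> ( ) W1 | eps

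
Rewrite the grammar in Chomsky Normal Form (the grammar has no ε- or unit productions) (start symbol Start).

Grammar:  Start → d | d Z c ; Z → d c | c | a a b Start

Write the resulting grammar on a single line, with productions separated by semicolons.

Start → d | X1 Y1; Z → X1 X2 | c | X3 Y2; X1 → d; X2 → c; X3 → a; X4 → b; Y1 → Z X2; Y2 → X3 Y3; Y3 → X4 Start

Introduce a nonterminal for each terminal appearing in a rule of length ≥ 2: X1 → d, X2 → c, X3 → a, X4 → b.
Binarize each right-hand side of length ≥ 3 by chaining fresh nonterminals (Y1, Y2, …): affected rules were Start → X1 Z X2; Z → X3 X3 X4 Start.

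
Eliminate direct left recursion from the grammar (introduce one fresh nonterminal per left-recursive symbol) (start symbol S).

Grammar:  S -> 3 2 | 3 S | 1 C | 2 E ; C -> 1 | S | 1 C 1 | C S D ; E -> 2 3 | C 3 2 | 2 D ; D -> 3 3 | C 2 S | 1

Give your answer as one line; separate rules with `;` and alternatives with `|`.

Directly left-recursive nonterminal: C.
For C: α = {S D}, β = {1, S, 1 C 1}. Rewrite as C → β C' and C' → α C' | ε.

S -> 3 2 | 3 S | 1 C | 2 E; C -> 1 C' | S C' | 1 C 1 C'; E -> 2 3 | C 3 2 | 2 D; D -> 3 3 | C 2 S | 1; C' -> S D C' | ε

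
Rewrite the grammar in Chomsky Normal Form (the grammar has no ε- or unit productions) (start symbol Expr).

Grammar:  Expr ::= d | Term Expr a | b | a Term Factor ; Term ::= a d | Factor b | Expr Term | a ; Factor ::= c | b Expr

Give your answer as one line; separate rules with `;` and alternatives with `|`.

Expr ::= d | Term Y1 | b | X1 Y2; Term ::= X1 X2 | Factor X3 | Expr Term | a; Factor ::= c | X3 Expr; X1 ::= a; X2 ::= d; X3 ::= b; Y1 ::= Expr X1; Y2 ::= Term Factor

Introduce a nonterminal for each terminal appearing in a rule of length ≥ 2: X1 → a, X2 → d, X3 → b.
Binarize each right-hand side of length ≥ 3 by chaining fresh nonterminals (Y1, Y2, …): affected rules were Expr → Term Expr X1; Expr → X1 Term Factor.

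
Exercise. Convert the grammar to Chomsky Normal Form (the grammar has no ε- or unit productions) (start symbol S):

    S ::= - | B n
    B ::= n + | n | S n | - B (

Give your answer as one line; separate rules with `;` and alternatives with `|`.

S ::= - | B X1; B ::= X1 X2 | n | S X1 | X3 Y1; X1 ::= n; X2 ::= +; X3 ::= -; X4 ::= (; Y1 ::= B X4

Introduce a nonterminal for each terminal appearing in a rule of length ≥ 2: X1 → n, X2 → +, X3 → -, X4 → (.
Binarize each right-hand side of length ≥ 3 by chaining fresh nonterminals (Y1, Y2, …): affected rules were B → X3 B X4.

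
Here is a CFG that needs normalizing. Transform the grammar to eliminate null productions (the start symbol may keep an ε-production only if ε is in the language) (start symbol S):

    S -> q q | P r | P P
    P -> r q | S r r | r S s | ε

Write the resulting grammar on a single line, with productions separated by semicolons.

S -> q q | P r | r | P P | P | ε; P -> r q | S r r | r r | r S s | r s

The nullable symbols are {P, S}.
ε ∈ L(G) since S is nullable, so keep S → ε.
Expand every rule over subsets of its nullable positions: S → P r gives P r | r. S → P P gives P P | P. P → S r r gives S r r | r r. P → r S s gives r S s | r s.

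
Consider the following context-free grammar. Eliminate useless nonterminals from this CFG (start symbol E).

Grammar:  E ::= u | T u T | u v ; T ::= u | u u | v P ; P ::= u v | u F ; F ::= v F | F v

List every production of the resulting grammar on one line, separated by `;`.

E ::= u | T u T | u v; T ::= u | u u | v P; P ::= u v

Generating nonterminals: {E, P, T}.
Reachable from E after that: {E, P, T}.
Removed useless symbols: {F} and every production mentioning them.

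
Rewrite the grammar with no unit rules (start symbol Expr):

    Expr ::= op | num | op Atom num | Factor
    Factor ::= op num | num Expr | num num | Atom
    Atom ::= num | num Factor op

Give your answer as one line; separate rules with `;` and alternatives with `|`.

Expr ::= num | num Factor op | op num | num Expr | num num | op | op Atom num; Factor ::= num | num Factor op | op num | num Expr | num num; Atom ::= num | num Factor op

Unit pairs: Expr ⇒* {Atom, Factor}; Factor ⇒* {Atom}.
For each unit pair (A, B), copy every non-unit production of B to A, then drop all unit productions.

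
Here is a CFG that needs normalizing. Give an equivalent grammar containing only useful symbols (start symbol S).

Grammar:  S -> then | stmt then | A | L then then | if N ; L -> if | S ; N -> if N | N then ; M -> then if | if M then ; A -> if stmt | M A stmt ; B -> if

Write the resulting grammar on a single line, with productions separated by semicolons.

S -> then | stmt then | A | L then then; L -> if | S; M -> then if | if M then; A -> if stmt | M A stmt

Generating nonterminals: {A, B, L, M, S}.
Reachable from S after that: {A, L, M, S}.
Removed useless symbols: {B, N} and every production mentioning them.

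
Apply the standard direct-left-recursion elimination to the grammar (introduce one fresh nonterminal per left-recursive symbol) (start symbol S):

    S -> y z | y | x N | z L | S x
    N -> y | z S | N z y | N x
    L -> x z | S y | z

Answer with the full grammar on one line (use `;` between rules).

Directly left-recursive nonterminals: S, N.
For S: α = {x}, β = {y z, y, x N, z L}. Rewrite as S → β S' and S' → α S' | ε.
For N: α = {z y, x}, β = {y, z S}. Rewrite as N → β N' and N' → α N' | ε.

S -> y z S' | y S' | x N S' | z L S'; N -> y N' | z S N'; L -> x z | S y | z; S' -> x S' | ε; N' -> z y N' | x N' | ε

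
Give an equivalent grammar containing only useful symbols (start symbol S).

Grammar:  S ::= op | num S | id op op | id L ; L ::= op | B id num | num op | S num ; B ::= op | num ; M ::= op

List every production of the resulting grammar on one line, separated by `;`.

Generating nonterminals: {B, L, M, S}.
Reachable from S after that: {B, L, S}.
Removed useless symbols: {M} and every production mentioning them.

S ::= op | num S | id op op | id L; L ::= op | B id num | num op | S num; B ::= op | num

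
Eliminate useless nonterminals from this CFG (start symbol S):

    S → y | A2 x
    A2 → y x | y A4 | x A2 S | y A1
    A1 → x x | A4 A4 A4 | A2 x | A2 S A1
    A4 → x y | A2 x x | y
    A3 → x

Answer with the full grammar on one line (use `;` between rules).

S → y | A2 x; A2 → y x | y A4 | x A2 S | y A1; A1 → x x | A4 A4 A4 | A2 x | A2 S A1; A4 → x y | A2 x x | y

Generating nonterminals: {A1, A2, A3, A4, S}.
Reachable from S after that: {A1, A2, A4, S}.
Removed useless symbols: {A3} and every production mentioning them.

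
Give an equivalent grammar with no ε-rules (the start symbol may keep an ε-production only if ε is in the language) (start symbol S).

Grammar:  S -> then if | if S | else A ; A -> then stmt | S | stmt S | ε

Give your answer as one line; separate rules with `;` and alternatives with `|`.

Nullable set = {A}.
ε ∉ L(G), so no ε-production is kept.
Expand every rule over subsets of its nullable positions: S → else A gives else A | else.

S -> then if | if S | else A | else; A -> then stmt | S | stmt S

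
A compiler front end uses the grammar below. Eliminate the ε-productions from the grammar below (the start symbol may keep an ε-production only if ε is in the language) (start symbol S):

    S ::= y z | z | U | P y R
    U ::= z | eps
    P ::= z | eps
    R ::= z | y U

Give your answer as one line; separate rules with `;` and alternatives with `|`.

Nullable set = {P, S, U}.
ε ∈ L(G) since S is nullable, so keep S → ε.
For each production, add variants omitting each subset of nullable occurrences: S → P y R gives P y R | y R. R → y U gives y U | y.

S ::= y z | z | U | P y R | y R | eps; U ::= z; P ::= z; R ::= z | y U | y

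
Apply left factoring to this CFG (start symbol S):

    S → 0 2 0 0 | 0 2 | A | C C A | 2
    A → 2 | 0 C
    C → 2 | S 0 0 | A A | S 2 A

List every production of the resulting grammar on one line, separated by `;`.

S has alternatives sharing prefix '0 2': factor to S → 0 2 S' with S' → 0 0 | ε.
C has alternatives sharing prefix 'S': factor to C → S C' with C' → 0 0 | 2 A.

S → A | C C A | 2 | 0 2 S'; A → 2 | 0 C; C → 2 | A A | S C'; S' → 0 0 | ε; C' → 0 0 | 2 A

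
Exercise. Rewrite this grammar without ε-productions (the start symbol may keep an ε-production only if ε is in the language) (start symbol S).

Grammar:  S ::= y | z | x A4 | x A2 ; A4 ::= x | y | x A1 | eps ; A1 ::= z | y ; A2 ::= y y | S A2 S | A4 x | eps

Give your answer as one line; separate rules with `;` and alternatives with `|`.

S ::= y | z | x A4 | x | x A2; A4 ::= x | y | x A1; A1 ::= z | y; A2 ::= y y | S A2 S | S S | A4 x | x

Nullable nonterminals: {A2, A4}.
ε ∉ L(G), so no ε-production is kept.
For each production, add variants omitting each subset of nullable occurrences: S → x A4 gives x A4 | x. A2 → S A2 S gives S A2 S | S S. A2 → A4 x gives A4 x | x.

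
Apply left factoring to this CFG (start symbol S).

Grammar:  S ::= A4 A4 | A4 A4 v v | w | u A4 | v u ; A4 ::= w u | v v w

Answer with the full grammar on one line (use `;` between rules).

S ::= w | u A4 | v u | A4 A4 S'; A4 ::= w u | v v w; S' ::= ε | v v

S has alternatives sharing prefix 'A4 A4': factor to S → A4 A4 S' with S' → ε | v v.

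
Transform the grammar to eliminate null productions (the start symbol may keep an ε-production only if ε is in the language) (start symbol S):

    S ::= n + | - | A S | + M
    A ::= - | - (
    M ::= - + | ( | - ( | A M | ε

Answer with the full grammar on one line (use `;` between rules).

S ::= n + | - | A S | + M | +; A ::= - | - (; M ::= - + | ( | - ( | A M | A

Nullable set = {M}.
ε ∉ L(G), so no ε-production is kept.
Expand every rule over subsets of its nullable positions: S → + M gives + M | +. M → A M gives A M | A.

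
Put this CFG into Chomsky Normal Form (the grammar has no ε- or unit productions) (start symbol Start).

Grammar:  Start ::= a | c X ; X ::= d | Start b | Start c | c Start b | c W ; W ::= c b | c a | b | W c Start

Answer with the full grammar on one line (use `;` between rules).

Introduce a nonterminal for each terminal appearing in a rule of length ≥ 2: X1 → c, X2 → b, X3 → a.
Binarize each right-hand side of length ≥ 3 by chaining fresh nonterminals (Y1, Y2, …): affected rules were X → X1 Start X2; W → W X1 Start.

Start ::= a | X1 X; X ::= d | Start X2 | Start X1 | X1 Y1 | X1 W; W ::= X1 X2 | X1 X3 | b | W Y2; X1 ::= c; X2 ::= b; X3 ::= a; Y1 ::= Start X2; Y2 ::= X1 Start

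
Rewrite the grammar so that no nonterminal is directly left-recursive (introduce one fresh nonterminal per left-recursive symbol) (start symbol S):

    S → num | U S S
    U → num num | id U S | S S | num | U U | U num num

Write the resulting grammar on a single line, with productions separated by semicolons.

Directly left-recursive nonterminal: U.
For U: α = {U, num num}, β = {num num, id U S, S S, num}. Rewrite as U → β U' and U' → α U' | ε.

S → num | U S S; U → num num U' | id U S U' | S S U' | num U'; U' → U U' | num num U' | ε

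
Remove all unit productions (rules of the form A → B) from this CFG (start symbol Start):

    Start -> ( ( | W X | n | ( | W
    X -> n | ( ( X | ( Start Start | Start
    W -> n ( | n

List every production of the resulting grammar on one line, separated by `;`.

Start -> ( ( | W X | n | ( | n (; X -> ( ( | W X | n | ( | ( ( X | ( Start Start | n (; W -> n ( | n

Unit pairs: Start ⇒* {W}; X ⇒* {Start, W}.
For every A with A ⇒* B via unit rules, add B's non-unit alternatives to A; then delete every rule of the form X → Y.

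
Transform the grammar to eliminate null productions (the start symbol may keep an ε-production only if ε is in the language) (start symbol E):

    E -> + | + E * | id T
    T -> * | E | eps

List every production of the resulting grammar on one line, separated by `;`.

Nullable nonterminals: {T}.
ε ∉ L(G), so no ε-production is kept.
Expand every rule over subsets of its nullable positions: E → id T gives id T | id.

E -> + | + E * | id T | id; T -> * | E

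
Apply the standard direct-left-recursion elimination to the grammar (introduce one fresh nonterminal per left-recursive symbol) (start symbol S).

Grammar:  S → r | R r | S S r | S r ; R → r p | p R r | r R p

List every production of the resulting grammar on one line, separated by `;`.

S → r S' | R r S'; R → r p | p R r | r R p; S' → S r S' | r S' | ε

S is directly left-recursive.
For S: α = {S r, r}, β = {r, R r}. Rewrite as S → β S' and S' → α S' | ε.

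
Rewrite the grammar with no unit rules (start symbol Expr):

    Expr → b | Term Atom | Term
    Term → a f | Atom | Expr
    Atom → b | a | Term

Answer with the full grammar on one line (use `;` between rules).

Unit pairs: Atom ⇒* {Expr, Term}; Expr ⇒* {Atom, Term}; Term ⇒* {Atom, Expr}.
For each unit pair (A, B), copy every non-unit production of B to A, then drop all unit productions.

Expr → a f | b | a | Term Atom; Term → a f | b | a | Term Atom; Atom → a f | b | a | Term Atom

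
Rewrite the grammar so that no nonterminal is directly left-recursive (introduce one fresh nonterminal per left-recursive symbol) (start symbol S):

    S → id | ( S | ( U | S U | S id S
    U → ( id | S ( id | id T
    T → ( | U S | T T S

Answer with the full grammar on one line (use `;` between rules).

Left recursion appears on S, T.
For S: α = {U, id S}, β = {id, ( S, ( U}. Rewrite as S → β S' and S' → α S' | ε.
For T: α = {T S}, β = {(, U S}. Rewrite as T → β T' and T' → α T' | ε.

S → id S' | ( S S' | ( U S'; U → ( id | S ( id | id T; T → ( T' | U S T'; S' → U S' | id S S' | epsilon; T' → T S T' | epsilon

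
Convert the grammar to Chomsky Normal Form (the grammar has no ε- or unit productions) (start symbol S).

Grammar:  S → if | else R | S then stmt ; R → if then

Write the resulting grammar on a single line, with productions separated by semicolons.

Introduce a nonterminal for each terminal appearing in a rule of length ≥ 2: X1 → else, X2 → then, X3 → stmt, X4 → if.
Binarize each right-hand side of length ≥ 3 by chaining fresh nonterminals (Y1, Y2, …): affected rules were S → S X2 X3.

S → if | X1 R | S Y1; R → X4 X2; X1 → else; X2 → then; X3 → stmt; X4 → if; Y1 → X2 X3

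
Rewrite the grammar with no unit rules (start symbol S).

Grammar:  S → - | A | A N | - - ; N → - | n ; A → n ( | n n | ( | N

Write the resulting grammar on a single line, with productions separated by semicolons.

Unit pairs: A ⇒* {N}; S ⇒* {A, N}.
Replace each nonterminal's rules with the union of the non-unit rules of every nonterminal it unit-derives.

S → - | A N | - - | n | n ( | n n | (; N → - | n; A → - | n | n ( | n n | (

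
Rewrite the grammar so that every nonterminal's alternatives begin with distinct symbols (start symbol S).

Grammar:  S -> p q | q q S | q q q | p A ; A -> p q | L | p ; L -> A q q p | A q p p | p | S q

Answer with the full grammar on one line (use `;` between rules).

S has alternatives sharing prefix 'q q': factor to S → q q S' with S' → S | q.
S has alternatives sharing prefix 'p': factor to S → p S'' with S'' → q | A.
A has alternatives sharing prefix 'p': factor to A → p A' with A' → q | ε.
L has alternatives sharing prefix 'A q': factor to L → A q L' with L' → q p | p p.

S -> q q S' | p S''; A -> L | p A'; L -> p | S q | A q L'; S' -> S | q; S'' -> q | A; A' -> q | ε; L' -> q p | p p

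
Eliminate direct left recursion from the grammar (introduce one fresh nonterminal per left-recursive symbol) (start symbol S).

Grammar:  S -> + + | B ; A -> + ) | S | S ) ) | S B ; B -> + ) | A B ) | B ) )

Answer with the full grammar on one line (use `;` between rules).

Left recursion appears on B.
For B: α = {) )}, β = {+ ), A B )}. Rewrite as B → β B' and B' → α B' | ε.

S -> + + | B; A -> + ) | S | S ) ) | S B; B -> + ) B' | A B ) B'; B' -> ) ) B' | ε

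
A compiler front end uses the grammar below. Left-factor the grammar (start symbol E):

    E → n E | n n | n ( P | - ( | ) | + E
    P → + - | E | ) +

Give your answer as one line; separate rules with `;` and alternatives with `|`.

E → - ( | ) | + E | n E'; P → + - | E | ) +; E' → E | n | ( P

E has alternatives sharing prefix 'n': factor to E → n E' with E' → E | n | ( P.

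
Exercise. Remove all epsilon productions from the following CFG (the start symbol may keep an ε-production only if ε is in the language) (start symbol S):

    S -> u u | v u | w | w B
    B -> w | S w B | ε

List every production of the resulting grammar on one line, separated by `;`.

S -> u u | v u | w | w B; B -> w | S w B | S w

Nullable nonterminals: {B}.
ε ∉ L(G), so no ε-production is kept.
Add the nullable-subset variants: B → S w B gives S w B | S w.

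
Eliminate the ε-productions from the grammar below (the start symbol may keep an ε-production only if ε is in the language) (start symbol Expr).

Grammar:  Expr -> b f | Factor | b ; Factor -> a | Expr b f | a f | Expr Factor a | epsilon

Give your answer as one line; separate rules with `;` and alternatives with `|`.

Expr -> b f | Factor | b | epsilon; Factor -> a | Expr b f | b f | a f | Expr Factor a | Expr a | Factor a

Nullable set = {Expr, Factor}.
ε ∈ L(G) since Expr is nullable, so keep Expr → ε.
Expand every rule over subsets of its nullable positions: Factor → Expr b f gives Expr b f | b f. Factor → Expr Factor a gives Expr Factor a | Expr a | Factor a.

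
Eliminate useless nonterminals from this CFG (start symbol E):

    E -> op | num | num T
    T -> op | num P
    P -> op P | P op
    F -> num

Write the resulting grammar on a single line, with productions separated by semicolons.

Generating nonterminals: {E, F, T}.
Reachable from E after that: {E, T}.
Removed useless symbols: {F, P} and every production mentioning them.

E -> op | num | num T; T -> op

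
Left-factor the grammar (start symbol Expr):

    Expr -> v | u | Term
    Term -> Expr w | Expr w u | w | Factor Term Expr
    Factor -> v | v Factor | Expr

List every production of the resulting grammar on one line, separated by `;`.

Term has alternatives sharing prefix 'Expr w': factor to Term → Expr w Term1 with Term1 → ε | u.
Factor has alternatives sharing prefix 'v': factor to Factor → v Factor1 with Factor1 → ε | Factor.

Expr -> v | u | Term; Term -> w | Factor Term Expr | Expr w Term1; Factor -> Expr | v Factor1; Term1 -> epsilon | u; Factor1 -> epsilon | Factor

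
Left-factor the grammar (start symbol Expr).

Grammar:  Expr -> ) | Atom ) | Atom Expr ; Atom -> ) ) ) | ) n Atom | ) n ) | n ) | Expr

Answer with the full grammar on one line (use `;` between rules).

Expr has alternatives sharing prefix 'Atom': factor to Expr → Atom Expr1 with Expr1 → ) | Expr.
Atom has alternatives sharing prefix ')': factor to Atom → ) Atom1 with Atom1 → ) ) | n Atom | n ).
Atom1 has alternatives sharing prefix 'n': factor to Atom1 → n Atom11 with Atom11 → Atom | ).

Expr -> ) | Atom Expr1; Atom -> n ) | Expr | ) Atom1; Expr1 -> ) | Expr; Atom1 -> ) ) | n Atom11; Atom11 -> Atom | )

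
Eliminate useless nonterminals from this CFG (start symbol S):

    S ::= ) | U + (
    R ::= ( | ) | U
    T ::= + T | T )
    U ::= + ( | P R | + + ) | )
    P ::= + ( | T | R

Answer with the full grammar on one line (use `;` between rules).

S ::= ) | U + (; R ::= ( | ) | U; U ::= + ( | P R | + + ) | ); P ::= + ( | R

Generating nonterminals: {P, R, S, U}.
Reachable from S after that: {P, R, S, U}.
Removed useless symbols: {T} and every production mentioning them.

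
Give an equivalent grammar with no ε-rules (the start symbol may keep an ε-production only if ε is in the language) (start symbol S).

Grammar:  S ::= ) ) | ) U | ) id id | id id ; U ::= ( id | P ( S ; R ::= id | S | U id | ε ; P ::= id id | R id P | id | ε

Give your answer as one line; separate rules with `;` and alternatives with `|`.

Nullable set = {P, R}.
ε ∉ L(G), so no ε-production is kept.
Expand every rule over subsets of its nullable positions: U → P ( S gives P ( S | ( S. P → R id P gives R id P | R id | id P | id.

S ::= ) ) | ) U | ) id id | id id; U ::= ( id | P ( S | ( S; R ::= id | S | U id; P ::= id id | R id P | R id | id P | id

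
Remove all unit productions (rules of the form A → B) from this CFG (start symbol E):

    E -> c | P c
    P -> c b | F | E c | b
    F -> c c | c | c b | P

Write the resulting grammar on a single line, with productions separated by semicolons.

E -> c | P c; P -> c c | c | c b | E c | b; F -> c c | c | c b | E c | b

Unit pairs: F ⇒* {P}; P ⇒* {F}.
For each unit pair (A, B), copy every non-unit production of B to A, then drop all unit productions.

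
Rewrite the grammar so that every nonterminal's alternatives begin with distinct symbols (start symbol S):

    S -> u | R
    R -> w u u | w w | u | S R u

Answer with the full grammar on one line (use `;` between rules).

S -> u | R; R -> u | S R u | w R'; R' -> u u | w

R has alternatives sharing prefix 'w': factor to R → w R' with R' → u u | w.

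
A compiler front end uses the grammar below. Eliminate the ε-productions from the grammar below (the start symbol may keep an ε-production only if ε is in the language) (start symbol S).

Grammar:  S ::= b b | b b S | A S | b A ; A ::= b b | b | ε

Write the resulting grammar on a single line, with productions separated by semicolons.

S ::= b b | b b S | A S | b A | b; A ::= b b | b

Nullable set = {A}.
ε ∉ L(G), so no ε-production is kept.
Expand every rule over subsets of its nullable positions: S → b A gives b A | b.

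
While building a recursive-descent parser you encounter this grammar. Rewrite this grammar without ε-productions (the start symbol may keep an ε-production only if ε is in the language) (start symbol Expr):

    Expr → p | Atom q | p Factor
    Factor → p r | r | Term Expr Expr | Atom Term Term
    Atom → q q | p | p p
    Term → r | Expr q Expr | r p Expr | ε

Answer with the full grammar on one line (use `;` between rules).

Expr → p | Atom q | p Factor; Factor → p r | r | Term Expr Expr | Expr Expr | Atom Term Term | Atom Term | Atom; Atom → q q | p | p p; Term → r | Expr q Expr | r p Expr

Nullable set = {Term}.
ε ∉ L(G), so no ε-production is kept.
Expand every rule over subsets of its nullable positions: Factor → Term Expr Expr gives Term Expr Expr | Expr Expr. Factor → Atom Term Term gives Atom Term Term | Atom Term | Atom.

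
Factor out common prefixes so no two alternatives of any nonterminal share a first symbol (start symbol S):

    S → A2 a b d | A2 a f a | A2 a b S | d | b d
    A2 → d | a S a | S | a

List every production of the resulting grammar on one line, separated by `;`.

S → d | b d | A2 a S'; A2 → d | S | a A2'; S' → f a | b S''; A2' → S a | ε; S'' → d | S

S has alternatives sharing prefix 'A2 a': factor to S → A2 a S' with S' → b d | f a | b S.
A2 has alternatives sharing prefix 'a': factor to A2 → a A2' with A2' → S a | ε.
S' has alternatives sharing prefix 'b': factor to S' → b S'' with S'' → d | S.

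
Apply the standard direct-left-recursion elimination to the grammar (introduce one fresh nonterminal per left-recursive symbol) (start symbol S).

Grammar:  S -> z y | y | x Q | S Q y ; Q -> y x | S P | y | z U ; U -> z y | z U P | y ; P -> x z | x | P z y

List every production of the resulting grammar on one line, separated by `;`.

S -> z y S' | y S' | x Q S'; Q -> y x | S P | y | z U; U -> z y | z U P | y; P -> x z P' | x P'; S' -> Q y S' | eps; P' -> z y P' | eps

Directly left-recursive nonterminals: S, P.
For S: α = {Q y}, β = {z y, y, x Q}. Rewrite as S → β S' and S' → α S' | ε.
For P: α = {z y}, β = {x z, x}. Rewrite as P → β P' and P' → α P' | ε.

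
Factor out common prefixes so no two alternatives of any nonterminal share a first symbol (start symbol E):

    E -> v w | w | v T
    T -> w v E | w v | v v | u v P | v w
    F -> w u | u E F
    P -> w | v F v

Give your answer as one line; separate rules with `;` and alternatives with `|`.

E has alternatives sharing prefix 'v': factor to E → v E' with E' → w | T.
T has alternatives sharing prefix 'w v': factor to T → w v T' with T' → E | ε.
T has alternatives sharing prefix 'v': factor to T → v T'' with T'' → v | w.

E -> w | v E'; T -> u v P | w v T' | v T''; F -> w u | u E F; P -> w | v F v; E' -> w | T; T' -> E | ε; T'' -> v | w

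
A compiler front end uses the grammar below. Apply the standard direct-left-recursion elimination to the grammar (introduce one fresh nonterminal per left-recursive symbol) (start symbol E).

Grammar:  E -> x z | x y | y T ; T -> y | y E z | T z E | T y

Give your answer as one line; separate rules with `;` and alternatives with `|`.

E -> x z | x y | y T; T -> y T' | y E z T'; T' -> z E T' | y T' | ε

Directly left-recursive nonterminal: T.
For T: α = {z E, y}, β = {y, y E z}. Rewrite as T → β T' and T' → α T' | ε.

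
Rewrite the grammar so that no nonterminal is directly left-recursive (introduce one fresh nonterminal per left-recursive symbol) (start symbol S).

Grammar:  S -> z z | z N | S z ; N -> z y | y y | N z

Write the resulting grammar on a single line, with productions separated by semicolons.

S, N are directly left-recursive.
For S: α = {z}, β = {z z, z N}. Rewrite as S → β S' and S' → α S' | ε.
For N: α = {z}, β = {z y, y y}. Rewrite as N → β N' and N' → α N' | ε.

S -> z z S' | z N S'; N -> z y N' | y y N'; S' -> z S' | epsilon; N' -> z N' | epsilon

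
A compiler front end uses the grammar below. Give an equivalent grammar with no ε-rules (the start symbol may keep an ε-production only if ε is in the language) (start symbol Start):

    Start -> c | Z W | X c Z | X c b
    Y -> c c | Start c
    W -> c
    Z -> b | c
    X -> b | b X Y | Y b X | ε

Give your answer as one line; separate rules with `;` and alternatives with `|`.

Nullable set = {X}.
ε ∉ L(G), so no ε-production is kept.
Expand every rule over subsets of its nullable positions: Start → X c Z gives X c Z | c Z. Start → X c b gives X c b | c b. X → b X Y gives b X Y | b Y. X → Y b X gives Y b X | Y b.

Start -> c | Z W | X c Z | c Z | X c b | c b; Y -> c c | Start c; W -> c; Z -> b | c; X -> b | b X Y | b Y | Y b X | Y b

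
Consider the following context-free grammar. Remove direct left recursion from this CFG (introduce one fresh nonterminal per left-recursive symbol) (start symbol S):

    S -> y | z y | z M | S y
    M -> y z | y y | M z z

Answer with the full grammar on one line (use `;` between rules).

Left recursion appears on S, M.
For S: α = {y}, β = {y, z y, z M}. Rewrite as S → β S' and S' → α S' | ε.
For M: α = {z z}, β = {y z, y y}. Rewrite as M → β M' and M' → α M' | ε.

S -> y S' | z y S' | z M S'; M -> y z M' | y y M'; S' -> y S' | ε; M' -> z z M' | ε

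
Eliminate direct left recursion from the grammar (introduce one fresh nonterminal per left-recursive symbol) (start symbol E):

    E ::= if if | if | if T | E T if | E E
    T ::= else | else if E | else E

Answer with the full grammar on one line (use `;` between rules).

Directly left-recursive nonterminal: E.
For E: α = {T if, E}, β = {if if, if, if T}. Rewrite as E → β E' and E' → α E' | ε.

E ::= if if E' | if E' | if T E'; T ::= else | else if E | else E; E' ::= T if E' | E E' | ε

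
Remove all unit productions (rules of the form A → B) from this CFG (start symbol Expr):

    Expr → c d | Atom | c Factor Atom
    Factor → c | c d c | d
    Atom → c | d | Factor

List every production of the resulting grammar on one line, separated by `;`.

Expr → c | d | c d c | c d | c Factor Atom; Factor → c | c d c | d; Atom → c | d | c d c

Unit pairs: Atom ⇒* {Factor}; Expr ⇒* {Atom, Factor}.
Replace each nonterminal's rules with the union of the non-unit rules of every nonterminal it unit-derives.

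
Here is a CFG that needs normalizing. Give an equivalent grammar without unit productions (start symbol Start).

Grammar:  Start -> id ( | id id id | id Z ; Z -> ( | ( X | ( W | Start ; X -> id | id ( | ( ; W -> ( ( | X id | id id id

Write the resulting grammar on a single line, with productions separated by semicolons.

Unit pairs: Z ⇒* {Start}.
For every A with A ⇒* B via unit rules, add B's non-unit alternatives to A; then delete every rule of the form X → Y.

Start -> id ( | id id id | id Z; Z -> ( | ( X | ( W | id ( | id id id | id Z; X -> id | id ( | (; W -> ( ( | X id | id id id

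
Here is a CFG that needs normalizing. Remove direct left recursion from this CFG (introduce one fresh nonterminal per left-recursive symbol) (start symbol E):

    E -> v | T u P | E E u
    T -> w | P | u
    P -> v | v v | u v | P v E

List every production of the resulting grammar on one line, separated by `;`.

E -> v E' | T u P E'; T -> w | P | u; P -> v P' | v v P' | u v P'; E' -> E u E' | ε; P' -> v E P' | ε

Directly left-recursive nonterminals: E, P.
For E: α = {E u}, β = {v, T u P}. Rewrite as E → β E' and E' → α E' | ε.
For P: α = {v E}, β = {v, v v, u v}. Rewrite as P → β P' and P' → α P' | ε.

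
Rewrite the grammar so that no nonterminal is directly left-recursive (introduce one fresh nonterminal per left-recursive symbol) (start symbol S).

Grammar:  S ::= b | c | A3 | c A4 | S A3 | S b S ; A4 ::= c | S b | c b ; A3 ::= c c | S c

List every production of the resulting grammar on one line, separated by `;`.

S is directly left-recursive.
For S: α = {A3, b S}, β = {b, c, A3, c A4}. Rewrite as S → β S' and S' → α S' | ε.

S ::= b S' | c S' | A3 S' | c A4 S'; A4 ::= c | S b | c b; A3 ::= c c | S c; S' ::= A3 S' | b S S' | epsilon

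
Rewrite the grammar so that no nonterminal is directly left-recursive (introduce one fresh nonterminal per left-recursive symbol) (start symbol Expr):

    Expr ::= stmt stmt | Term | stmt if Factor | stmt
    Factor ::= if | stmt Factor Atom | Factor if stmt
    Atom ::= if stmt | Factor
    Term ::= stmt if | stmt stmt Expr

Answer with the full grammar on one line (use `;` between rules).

Expr ::= stmt stmt | Term | stmt if Factor | stmt; Factor ::= if Factor1 | stmt Factor Atom Factor1; Atom ::= if stmt | Factor; Term ::= stmt if | stmt stmt Expr; Factor1 ::= if stmt Factor1 | ε

Left recursion appears on Factor.
For Factor: α = {if stmt}, β = {if, stmt Factor Atom}. Rewrite as Factor → β Factor1 and Factor1 → α Factor1 | ε.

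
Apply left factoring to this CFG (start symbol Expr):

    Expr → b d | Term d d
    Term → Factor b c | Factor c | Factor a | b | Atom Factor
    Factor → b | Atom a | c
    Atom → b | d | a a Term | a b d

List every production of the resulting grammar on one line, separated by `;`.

Term has alternatives sharing prefix 'Factor': factor to Term → Factor Term1 with Term1 → b c | c | a.
Atom has alternatives sharing prefix 'a': factor to Atom → a Atom1 with Atom1 → a Term | b d.

Expr → b d | Term d d; Term → b | Atom Factor | Factor Term1; Factor → b | Atom a | c; Atom → b | d | a Atom1; Term1 → b c | c | a; Atom1 → a Term | b d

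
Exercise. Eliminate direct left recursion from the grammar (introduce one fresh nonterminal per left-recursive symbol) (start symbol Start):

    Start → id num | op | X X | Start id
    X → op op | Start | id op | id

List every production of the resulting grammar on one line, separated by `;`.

Start → id num Start1 | op Start1 | X X Start1; X → op op | Start | id op | id; Start1 → id Start1 | ε

Left recursion appears on Start.
For Start: α = {id}, β = {id num, op, X X}. Rewrite as Start → β Start1 and Start1 → α Start1 | ε.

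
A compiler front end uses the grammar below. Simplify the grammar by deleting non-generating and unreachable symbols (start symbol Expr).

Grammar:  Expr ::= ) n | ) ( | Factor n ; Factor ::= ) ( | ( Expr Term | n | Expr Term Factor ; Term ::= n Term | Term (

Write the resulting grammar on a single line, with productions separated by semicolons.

Expr ::= ) n | ) ( | Factor n; Factor ::= ) ( | n

Generating nonterminals: {Expr, Factor}.
Reachable from Expr after that: {Expr, Factor}.
Removed useless symbols: {Term} and every production mentioning them.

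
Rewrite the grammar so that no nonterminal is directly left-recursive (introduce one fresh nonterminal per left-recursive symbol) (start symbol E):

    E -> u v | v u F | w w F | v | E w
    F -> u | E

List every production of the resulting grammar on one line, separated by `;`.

E -> u v E' | v u F E' | w w F E' | v E'; F -> u | E; E' -> w E' | eps

Directly left-recursive nonterminal: E.
For E: α = {w}, β = {u v, v u F, w w F, v}. Rewrite as E → β E' and E' → α E' | ε.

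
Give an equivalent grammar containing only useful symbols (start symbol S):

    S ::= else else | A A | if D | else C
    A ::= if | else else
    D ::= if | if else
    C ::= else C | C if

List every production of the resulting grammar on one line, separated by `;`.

Generating nonterminals: {A, D, S}.
Reachable from S after that: {A, D, S}.
Removed useless symbols: {C} and every production mentioning them.

S ::= else else | A A | if D; A ::= if | else else; D ::= if | if else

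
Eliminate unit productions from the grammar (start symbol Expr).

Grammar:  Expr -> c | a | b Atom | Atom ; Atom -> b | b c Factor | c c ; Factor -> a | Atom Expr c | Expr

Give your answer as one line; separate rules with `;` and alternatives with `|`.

Expr -> b | b c Factor | c c | c | a | b Atom; Atom -> b | b c Factor | c c; Factor -> b | b c Factor | c c | a | Atom Expr c | c | b Atom

Unit pairs: Expr ⇒* {Atom}; Factor ⇒* {Atom, Expr}.
Replace each nonterminal's rules with the union of the non-unit rules of every nonterminal it unit-derives.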